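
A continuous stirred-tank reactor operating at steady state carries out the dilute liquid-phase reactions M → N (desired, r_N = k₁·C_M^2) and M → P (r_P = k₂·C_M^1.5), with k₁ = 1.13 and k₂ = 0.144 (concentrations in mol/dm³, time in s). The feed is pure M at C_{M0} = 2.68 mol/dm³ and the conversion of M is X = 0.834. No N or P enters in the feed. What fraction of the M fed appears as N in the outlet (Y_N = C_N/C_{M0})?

0.700

Exit C_M = C_{M0}(1−X) = 2.68×0.166 = 0.4449 mol/dm³.
In a CSTR the entire volume is at exit conditions, so r_N = 1.13×0.4449^2 = 0.2236 and r_P = 0.144×0.4449^1.5 = 0.04273.
Fraction of consumed M going to N: r_N/(r_N+r_P) = 0.8396.
C_N = 0.8396·C_{M0}·X = 0.8396×2.68×0.834 = 1.88 mol/dm³; Y_N = C_N/C_{M0} = 0.700.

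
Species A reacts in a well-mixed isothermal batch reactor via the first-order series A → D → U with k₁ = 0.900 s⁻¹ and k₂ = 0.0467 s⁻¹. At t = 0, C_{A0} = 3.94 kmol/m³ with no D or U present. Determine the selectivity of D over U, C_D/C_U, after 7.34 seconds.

The intermediate concentration in a first-order A→B→C sequence is C_D = k₁C_{A0}(e^(−k₁t) − e^(−k₂t))/(k₂−k₁).
e^(−k₁t) = e^(−0.900×7.34) = e^(−6.606) = 0.001352; e^(−k₂t) = e^(−0.3428) = 0.7098.
C_D = 0.900×3.94/(0.0467−0.900) × (0.001352−0.7098) = (-4.156)×(-0.7084) = 2.944 kmol/m³.
C_A = C_{A0}e^(−k₁t) = 0.005328 kmol/m³, so C_U = C_{A0}−C_A−C_D = 0.9906 kmol/m³; C_D/C_U = 2.97.

2.97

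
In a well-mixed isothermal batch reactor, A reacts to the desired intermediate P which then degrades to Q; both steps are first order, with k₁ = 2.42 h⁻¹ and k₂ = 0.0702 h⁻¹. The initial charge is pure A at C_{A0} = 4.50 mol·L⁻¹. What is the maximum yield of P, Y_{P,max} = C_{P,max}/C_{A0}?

0.900

At the optimum, C_{P,max}/C_{A0} = (k₁/k₂)^[k₂/(k₂−k₁)].
= (2.42/0.0702)^(0.0702/(0.0702−2.42)) = (34.47)^(-0.02987) = 0.8996.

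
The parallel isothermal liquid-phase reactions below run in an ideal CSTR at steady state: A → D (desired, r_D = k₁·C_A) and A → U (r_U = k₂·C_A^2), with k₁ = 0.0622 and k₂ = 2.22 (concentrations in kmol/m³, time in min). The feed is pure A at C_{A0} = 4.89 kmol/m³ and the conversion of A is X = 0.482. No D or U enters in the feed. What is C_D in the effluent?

0.0258 kmol/m³

Exit C_A = C_{A0}(1−X) = 4.89×0.518 = 2.533 kmol/m³.
A CSTR operates uniformly at the exit composition, giving r_D = 0.1576 and r_U = 14.24 (each k·C_A^n at C_A = 2.533).
Fraction of consumed A going to D: r_D/(r_D+r_U) = 0.01094.
C_D = 0.01094·C_{A0}·X = 0.01094×4.89×0.482 = 0.0258 kmol/m³.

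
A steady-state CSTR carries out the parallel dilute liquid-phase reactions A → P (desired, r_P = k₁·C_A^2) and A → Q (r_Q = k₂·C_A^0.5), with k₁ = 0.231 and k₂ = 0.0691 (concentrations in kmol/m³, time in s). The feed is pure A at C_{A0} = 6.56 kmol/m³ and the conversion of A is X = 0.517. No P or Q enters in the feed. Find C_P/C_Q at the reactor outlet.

18.9

Exit C_A = C_{A0}(1−X) = 6.56×0.483 = 3.168 kmol/m³.
In a CSTR the entire volume is at exit conditions, so r_P = 0.231×3.168^2 = 2.319 and r_Q = 0.0691×3.168^0.5 = 0.1230.
Overall selectivity = C_P/C_Q = r_Pτ/(r_Qτ) = r_P/r_Q = 18.9.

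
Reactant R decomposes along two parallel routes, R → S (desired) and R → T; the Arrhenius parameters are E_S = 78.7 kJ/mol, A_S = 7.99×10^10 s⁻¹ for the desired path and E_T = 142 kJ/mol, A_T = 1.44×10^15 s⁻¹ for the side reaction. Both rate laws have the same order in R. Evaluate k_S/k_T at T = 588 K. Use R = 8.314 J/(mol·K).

With equal orders, S_{S/T} = k_S/k_T = (A_S/A_T)·exp[(E_T−E_S)/(RT)].
(E_T−E_S)/(RT) = (142−78.7)×10³/(8.314×588) = 63300/4889 = 12.95.
k_S/k_T = (7.99×10^10/1.44×10^15)·exp(12.95) = 5.549×10^-5 × 4.202×10^5 = 23.3.
Since E_S < E_T, lowering the temperature improves selectivity toward S.

23.3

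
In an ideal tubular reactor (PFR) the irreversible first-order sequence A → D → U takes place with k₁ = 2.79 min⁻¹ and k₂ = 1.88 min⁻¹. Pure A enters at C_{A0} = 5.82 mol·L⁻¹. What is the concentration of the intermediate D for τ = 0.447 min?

2.57 mol·L⁻¹

For first-order series with pure A initially, C_D(τ) = k₁C_{A0}/(k₂−k₁)·(e^(−k₁τ) − e^(−k₂τ)).
e^(−k₁τ) = e^(−2.79×0.447) = e^(−1.247) = 0.2873; e^(−k₂τ) = e^(−0.8404) = 0.4316.
C_D = 2.79×5.82/(1.88−2.79) × (0.2873−0.4316) = (-17.84)×(-0.1442) = 2.574 mol·L⁻¹.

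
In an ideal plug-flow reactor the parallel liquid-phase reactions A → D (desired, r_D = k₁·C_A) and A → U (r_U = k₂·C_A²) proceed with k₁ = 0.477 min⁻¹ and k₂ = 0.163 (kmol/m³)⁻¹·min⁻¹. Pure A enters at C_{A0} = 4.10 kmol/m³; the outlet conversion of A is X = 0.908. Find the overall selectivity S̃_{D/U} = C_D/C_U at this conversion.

C_A = C_{A0}(1−X) = 0.3772 kmol/m³.
Along a PFR/batch, dC_D/dC_A = −r_D/(r_D+r_U) = −k₁/(k₁+k₂·C_A).
Integrating from C_{A0} to C_A: C_D = (0.477/0.163)·ln[(0.477+0.163·4.10)/(0.477+0.163·0.377)] = 2.926·ln(1.145/0.5385) = 2.208 kmol/m³.
C_U = (C_{A0}−C_A)−C_D = 1.514 kmol/m³; S̃_{D/U} = 2.208/1.514 = 1.46.

1.46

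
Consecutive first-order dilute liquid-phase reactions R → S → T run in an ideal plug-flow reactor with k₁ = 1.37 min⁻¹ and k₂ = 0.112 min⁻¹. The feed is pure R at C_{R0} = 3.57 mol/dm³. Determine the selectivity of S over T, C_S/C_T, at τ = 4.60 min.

1.86

For first-order series with pure R initially, C_S(τ) = k₁C_{R0}/(k₂−k₁)·(e^(−k₁τ) − e^(−k₂τ)).
e^(−k₁τ) = e^(−1.37×4.60) = e^(−6.302) = 0.001833; e^(−k₂τ) = e^(−0.5152) = 0.5974.
C_S = 1.37×3.57/(0.112−1.37) × (0.001833−0.5974) = (-3.888)×(-0.5955) = 2.315 mol/dm³.
C_R = C_{R0}e^(−k₁τ) = 0.006543 mol/dm³, so C_T = C_{R0}−C_R−C_S = 1.248 mol/dm³; C_S/C_T = 1.86.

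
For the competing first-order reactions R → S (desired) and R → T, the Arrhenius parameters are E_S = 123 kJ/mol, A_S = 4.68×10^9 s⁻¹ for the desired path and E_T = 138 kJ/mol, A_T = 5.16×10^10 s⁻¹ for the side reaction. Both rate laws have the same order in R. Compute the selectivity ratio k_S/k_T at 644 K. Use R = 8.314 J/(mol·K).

1.49

With equal orders, S_{S/T} = k_S/k_T = (A_S/A_T)·exp[(E_T−E_S)/(RT)].
(E_T−E_S)/(RT) = (138−123)×10³/(8.314×644) = 15000/5354 = 2.802.
k_S/k_T = (4.68×10^9/5.16×10^10)·exp(2.802) = 0.09070 × 16.47 = 1.49.
Since E_S < E_T, lowering the temperature improves selectivity toward S.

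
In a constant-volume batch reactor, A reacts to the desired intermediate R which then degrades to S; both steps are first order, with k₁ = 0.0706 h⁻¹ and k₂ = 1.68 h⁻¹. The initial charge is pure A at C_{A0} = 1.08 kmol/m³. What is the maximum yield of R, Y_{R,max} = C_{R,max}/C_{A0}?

0.0366

At the optimum, C_{R,max}/C_{A0} = (k₁/k₂)^[k₂/(k₂−k₁)].
= (0.0706/1.68)^(1.68/(1.68−0.0706)) = (0.04202)^(1.044) = 0.03657.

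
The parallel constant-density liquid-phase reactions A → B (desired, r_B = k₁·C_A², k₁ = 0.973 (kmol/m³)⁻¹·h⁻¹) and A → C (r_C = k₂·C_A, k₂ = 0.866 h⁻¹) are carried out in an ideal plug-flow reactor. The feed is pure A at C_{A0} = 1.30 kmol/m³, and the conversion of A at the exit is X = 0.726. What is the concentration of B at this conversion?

C_A = C_{A0}(1−X) = 0.3562 kmol/m³.
Along a PFR/batch, dC_C/dC_A = −r_C/(r_B+r_C) = −k₂/(k₂+k₁·C_A).
Integrating from C_{A0} to C_A: C_C = (0.866/0.973)·ln[(0.866+0.973·1.30)/(0.866+0.973·0.356)] = 0.8900·ln(2.131/1.213) = 0.5018 kmol/m³.
Then C_B = (C_{A0}−C_A) − C_C = 0.9438 − 0.5018 = 0.4420 kmol/m³.

0.442 kmol/m³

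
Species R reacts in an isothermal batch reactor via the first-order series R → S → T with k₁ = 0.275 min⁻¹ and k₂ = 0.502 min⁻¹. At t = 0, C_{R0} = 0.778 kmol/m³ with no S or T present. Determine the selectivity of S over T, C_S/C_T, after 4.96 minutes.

0.391

Solving the coupled first-order balances gives C_S(t) = [k₁/(k₂−k₁)]·C_{R0}·(e^(−k₁t) − e^(−k₂t)).
e^(−k₁t) = e^(−0.275×4.96) = e^(−1.364) = 0.2556; e^(−k₂t) = e^(−2.490) = 0.08292.
C_S = 0.275×0.778/(0.502−0.275) × (0.2556−0.08292) = 0.9425×0.1727 = 0.1628 kmol/m³.
C_R = C_{R0}e^(−k₁t) = 0.1989 kmol/m³, so C_T = C_{R0}−C_R−C_S = 0.4163 kmol/m³; C_S/C_T = 0.391.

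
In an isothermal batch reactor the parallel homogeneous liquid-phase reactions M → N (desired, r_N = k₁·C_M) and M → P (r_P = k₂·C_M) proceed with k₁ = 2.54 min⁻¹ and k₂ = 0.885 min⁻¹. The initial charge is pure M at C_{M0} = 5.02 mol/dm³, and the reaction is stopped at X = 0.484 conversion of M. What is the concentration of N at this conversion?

1.80 mol/dm³

C_M = C_{M0}(1−X) = 2.590 mol/dm³.
Both paths are first order in M, so the instantaneous fraction to N is constant: dC_N/d(−C_M) = k₁/(k₁+k₂) = 0.7416.
C_N = 0.7416·(C_{M0}−C_M) = 0.7416×2.430 = 1.80 mol/dm³.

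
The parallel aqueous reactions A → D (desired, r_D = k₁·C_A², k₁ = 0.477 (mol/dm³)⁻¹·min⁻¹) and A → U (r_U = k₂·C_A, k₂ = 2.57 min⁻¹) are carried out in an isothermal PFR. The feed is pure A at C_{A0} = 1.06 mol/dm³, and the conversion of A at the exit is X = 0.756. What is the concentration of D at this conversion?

C_A = C_{A0}(1−X) = 0.2586 mol/dm³.
Along a PFR/batch, dC_U/dC_A = −r_U/(r_D+r_U) = −k₂/(k₂+k₁·C_A).
Integrating from C_{A0} to C_A: C_U = (2.57/0.477)·ln[(2.57+0.477·1.06)/(2.57+0.477·0.259)] = 5.388·ln(3.076/2.693) = 0.7150 mol/dm³.
Then C_D = (C_{A0}−C_A) − C_U = 0.8014 − 0.7150 = 0.08632 mol/dm³.

0.0863 mol/dm³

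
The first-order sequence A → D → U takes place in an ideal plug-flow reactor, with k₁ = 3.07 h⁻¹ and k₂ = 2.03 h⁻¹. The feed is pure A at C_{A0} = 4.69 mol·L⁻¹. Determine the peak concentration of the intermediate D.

At the optimum, C_{D,max}/C_{A0} = (k₁/k₂)^[k₂/(k₂−k₁)].
= (3.07/2.03)^(2.03/(2.03−3.07)) = (1.512)^(-1.952) = 0.4460.
C_{D,max} = 0.4460×4.69 = 2.09 mol·L⁻¹.

2.09 mol·L⁻¹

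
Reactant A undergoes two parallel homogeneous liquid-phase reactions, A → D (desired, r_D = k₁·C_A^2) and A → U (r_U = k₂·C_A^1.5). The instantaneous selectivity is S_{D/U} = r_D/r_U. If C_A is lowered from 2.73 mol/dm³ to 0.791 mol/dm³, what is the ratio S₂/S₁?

S_{D/U} = (k₁/k₂)·C_A^0.5, so S₂/S₁ = (C_{A,2}/C_{A,1})^0.5.
= (0.791/2.73)^0.5 = (0.2897)^0.5 = 0.538.

0.538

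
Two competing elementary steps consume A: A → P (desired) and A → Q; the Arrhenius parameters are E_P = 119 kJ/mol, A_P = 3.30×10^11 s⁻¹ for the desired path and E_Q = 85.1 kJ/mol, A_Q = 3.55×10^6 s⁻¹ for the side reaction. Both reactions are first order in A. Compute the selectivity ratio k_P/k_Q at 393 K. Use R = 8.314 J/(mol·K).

2.90

Since both paths have the same order in A, the concentration cancels and S_{P/Q} = k_P/k_Q = (A_P/A_Q)·exp[(E_Q−E_P)/(RT)].
(E_Q−E_P)/(RT) = (85.1−119)×10³/(8.314×393) = -33900/3267 = -10.38.
k_P/k_Q = (3.30×10^11/3.55×10^6)·exp(-10.38) = 92958 × 3.120×10^-5 = 2.90.
Since E_P > E_Q, raising the temperature improves selectivity toward P.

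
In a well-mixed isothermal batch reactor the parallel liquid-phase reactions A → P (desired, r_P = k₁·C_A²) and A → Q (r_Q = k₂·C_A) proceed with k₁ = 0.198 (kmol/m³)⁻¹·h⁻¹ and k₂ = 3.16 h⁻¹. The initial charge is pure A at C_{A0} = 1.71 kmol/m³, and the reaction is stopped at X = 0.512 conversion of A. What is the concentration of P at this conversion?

C_A = C_{A0}(1−X) = 0.8345 kmol/m³.
Along a PFR/batch, dC_Q/dC_A = −r_Q/(r_P+r_Q) = −k₂/(k₂+k₁·C_A).
Integrating from C_{A0} to C_A: C_Q = (3.16/0.198)·ln[(3.16+0.198·1.71)/(3.16+0.198·0.834)] = 15.96·ln(3.499/3.325) = 0.8111 kmol/m³.
Then C_P = (C_{A0}−C_A) − C_Q = 0.8755 − 0.8111 = 0.06447 kmol/m³.

0.0645 kmol/m³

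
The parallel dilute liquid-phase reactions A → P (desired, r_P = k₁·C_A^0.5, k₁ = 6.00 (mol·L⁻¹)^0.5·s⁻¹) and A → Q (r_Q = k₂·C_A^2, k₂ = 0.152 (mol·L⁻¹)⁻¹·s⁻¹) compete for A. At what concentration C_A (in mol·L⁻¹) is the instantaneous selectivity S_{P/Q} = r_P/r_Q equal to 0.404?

21.2 mol·L⁻¹

S_{P/Q} = (k₁/k₂)·C_A^-1.5 ⇒ C_A = (S·k₂/k₁)^(1/(-1.5)).
= (0.404×0.152/6.00)^(-0.6667) = (0.01023)^(-0.6667) = 21.2 mol·L⁻¹.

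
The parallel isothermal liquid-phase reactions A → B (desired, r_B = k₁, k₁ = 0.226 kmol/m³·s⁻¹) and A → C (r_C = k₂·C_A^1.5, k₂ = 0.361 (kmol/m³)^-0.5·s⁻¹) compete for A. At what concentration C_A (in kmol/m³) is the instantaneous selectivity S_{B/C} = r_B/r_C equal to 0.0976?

S_{B/C} = (k₁/k₂)·C_A^-1.5 ⇒ C_A = (S·k₂/k₁)^(1/(-1.5)).
= (0.0976×0.361/0.226)^(-0.6667) = (0.1559)^(-0.6667) = 3.45 kmol/m³.

3.45 kmol/m³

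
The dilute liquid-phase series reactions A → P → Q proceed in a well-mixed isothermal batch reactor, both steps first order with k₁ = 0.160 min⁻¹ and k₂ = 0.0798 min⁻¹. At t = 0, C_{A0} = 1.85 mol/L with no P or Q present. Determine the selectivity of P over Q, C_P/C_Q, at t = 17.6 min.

For first-order series with pure A initially, C_P(t) = k₁C_{A0}/(k₂−k₁)·(e^(−k₁t) − e^(−k₂t)).
e^(−k₁t) = e^(−0.160×17.6) = e^(−2.816) = 0.05984; e^(−k₂t) = e^(−1.404) = 0.2455.
C_P = 0.160×1.85/(0.0798−0.160) × (0.05984−0.2455) = (-3.691)×(-0.1856) = 0.6852 mol/L.
C_A = C_{A0}e^(−k₁t) = 0.1107 mol/L, so C_Q = C_{A0}−C_A−C_P = 1.054 mol/L; C_P/C_Q = 0.650.

0.650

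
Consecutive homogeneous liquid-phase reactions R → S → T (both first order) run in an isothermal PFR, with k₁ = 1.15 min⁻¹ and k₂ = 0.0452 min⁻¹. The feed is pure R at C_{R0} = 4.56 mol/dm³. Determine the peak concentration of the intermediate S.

Evaluating C_S at τ_opt = ln(k₂/k₁)/(k₂−k₁) gives C_{S,max}/C_{R0} = (k₁/k₂)^[k₂/(k₂−k₁)].
= (1.15/0.0452)^(0.0452/(0.0452−1.15)) = (25.44)^(-0.04091) = 0.8760.
C_{S,max} = 0.8760×4.56 = 3.99 mol/dm³.

3.99 mol/dm³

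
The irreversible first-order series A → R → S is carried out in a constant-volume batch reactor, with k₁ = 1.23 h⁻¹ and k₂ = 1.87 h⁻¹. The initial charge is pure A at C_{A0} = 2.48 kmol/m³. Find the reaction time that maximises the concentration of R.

0.655 h

The intermediate peaks when r₁ = r₂, i.e. k₁e^(−k₁t) = k₂e^(−k₂t), giving t_opt = ln(k₂/k₁)/(k₂−k₁).
= ln(1.87/1.23)/(1.87−1.23) = ln(1.520)/0.6400 = 0.4189/0.6400 = 0.655 h.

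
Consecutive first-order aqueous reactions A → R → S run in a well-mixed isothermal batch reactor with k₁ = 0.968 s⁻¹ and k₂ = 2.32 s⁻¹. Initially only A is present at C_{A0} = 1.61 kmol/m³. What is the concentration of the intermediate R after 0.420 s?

0.333 kmol/m³

Solving the coupled first-order balances gives C_R(t) = [k₁/(k₂−k₁)]·C_{A0}·(e^(−k₁t) − e^(−k₂t)).
e^(−k₁t) = e^(−0.968×0.420) = e^(−0.4066) = 0.6659; e^(−k₂t) = e^(−0.9744) = 0.3774.
C_R = 0.968×1.61/(2.32−0.968) × (0.6659−0.3774) = 1.153×0.2885 = 0.3326 kmol/m³.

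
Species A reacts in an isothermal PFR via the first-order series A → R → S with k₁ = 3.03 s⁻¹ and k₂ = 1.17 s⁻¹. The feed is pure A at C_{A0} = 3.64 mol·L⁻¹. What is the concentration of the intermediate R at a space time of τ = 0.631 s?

For first-order series with pure A initially, C_R(τ) = k₁C_{A0}/(k₂−k₁)·(e^(−k₁τ) − e^(−k₂τ)).
e^(−k₁τ) = e^(−3.03×0.631) = e^(−1.912) = 0.1478; e^(−k₂τ) = e^(−0.7383) = 0.4779.
C_R = 3.03×3.64/(1.17−3.03) × (0.1478−0.4779) = (-5.930)×(-0.3301) = 1.958 mol·L⁻¹.

1.96 mol·L⁻¹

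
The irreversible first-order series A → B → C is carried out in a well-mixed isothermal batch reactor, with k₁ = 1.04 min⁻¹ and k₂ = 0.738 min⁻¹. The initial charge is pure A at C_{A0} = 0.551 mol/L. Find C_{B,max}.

0.238 mol/L

At the optimum, C_{B,max}/C_{A0} = (k₁/k₂)^[k₂/(k₂−k₁)].
= (1.04/0.738)^(0.738/(0.738−1.04)) = (1.409)^(-2.444) = 0.4325.
C_{B,max} = 0.4325×0.551 = 0.238 mol/L.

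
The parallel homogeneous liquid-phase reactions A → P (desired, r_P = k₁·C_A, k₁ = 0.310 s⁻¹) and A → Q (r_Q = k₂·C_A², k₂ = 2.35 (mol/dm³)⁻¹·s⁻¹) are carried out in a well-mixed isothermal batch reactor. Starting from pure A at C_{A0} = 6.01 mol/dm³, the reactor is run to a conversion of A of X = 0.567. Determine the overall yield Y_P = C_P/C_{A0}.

C_A = C_{A0}(1−X) = 2.602 mol/dm³.
Along a PFR/batch, dC_P/dC_A = −r_P/(r_P+r_Q) = −k₁/(k₁+k₂·C_A).
Integrating from C_{A0} to C_A: C_P = (0.310/2.35)·ln[(0.310+2.35·6.01)/(0.310+2.35·2.60)] = 0.1319·ln(14.43/6.425) = 0.1068 mol/dm³.
Y_P = C_P/C_{A0} = 0.1068/6.01 = 0.0178.

0.0178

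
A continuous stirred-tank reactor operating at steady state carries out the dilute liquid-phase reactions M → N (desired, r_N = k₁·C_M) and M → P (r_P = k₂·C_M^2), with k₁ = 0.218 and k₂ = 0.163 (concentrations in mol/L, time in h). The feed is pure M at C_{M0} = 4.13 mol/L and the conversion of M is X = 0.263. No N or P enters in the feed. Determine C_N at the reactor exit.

0.332 mol/L

Exit C_M = C_{M0}(1−X) = 4.13×0.737 = 3.044 mol/L.
In a CSTR the entire volume is at exit conditions, so r_N = 0.218×3.044 = 0.6636 and r_P = 0.163×3.044^2 = 1.510.
Fraction of consumed M going to N: r_N/(r_N+r_P) = 0.3053.
C_N = 0.3053·C_{M0}·X = 0.3053×4.13×0.263 = 0.332 mol/L.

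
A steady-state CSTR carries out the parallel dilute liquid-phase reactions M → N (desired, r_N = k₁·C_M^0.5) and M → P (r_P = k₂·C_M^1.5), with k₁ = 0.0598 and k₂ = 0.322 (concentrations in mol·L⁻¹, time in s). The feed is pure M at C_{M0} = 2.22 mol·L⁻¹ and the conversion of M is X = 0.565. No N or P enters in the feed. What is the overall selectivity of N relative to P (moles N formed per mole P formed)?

Exit C_M = C_{M0}(1−X) = 2.22×0.435 = 0.9657 mol·L⁻¹.
A CSTR operates uniformly at the exit composition, giving r_N = 0.05877 and r_P = 0.3056 (each k·C_M^n at C_M = 0.9657).
Overall selectivity = C_N/C_P = r_Nτ/(r_Pτ) = r_N/r_P = 0.192.

0.192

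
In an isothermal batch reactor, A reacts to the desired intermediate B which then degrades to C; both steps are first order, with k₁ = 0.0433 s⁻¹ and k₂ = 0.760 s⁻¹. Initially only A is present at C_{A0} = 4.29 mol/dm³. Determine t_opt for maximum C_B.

The intermediate peaks when r₁ = r₂, i.e. k₁e^(−k₁t) = k₂e^(−k₂t), giving t_opt = ln(k₂/k₁)/(k₂−k₁).
= ln(0.760/0.0433)/(0.760−0.0433) = ln(17.55)/0.7167 = 2.865/0.7167 = 4.00 s.

4.00 s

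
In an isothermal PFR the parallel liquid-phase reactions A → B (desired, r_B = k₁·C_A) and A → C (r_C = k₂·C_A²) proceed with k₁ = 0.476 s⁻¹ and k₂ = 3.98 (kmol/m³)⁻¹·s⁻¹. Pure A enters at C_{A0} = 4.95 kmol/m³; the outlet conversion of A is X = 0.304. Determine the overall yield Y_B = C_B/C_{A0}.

C_A = C_{A0}(1−X) = 3.445 kmol/m³.
Along a PFR/batch, dC_B/dC_A = −r_B/(r_B+r_C) = −k₁/(k₁+k₂·C_A).
Integrating from C_{A0} to C_A: C_B = (0.476/3.98)·ln[(0.476+3.98·4.95)/(0.476+3.98·3.45)] = 0.1196·ln(20.18/14.19) = 0.04212 kmol/m³.
Y_B = C_B/C_{A0} = 0.04212/4.95 = 0.00851.

0.00851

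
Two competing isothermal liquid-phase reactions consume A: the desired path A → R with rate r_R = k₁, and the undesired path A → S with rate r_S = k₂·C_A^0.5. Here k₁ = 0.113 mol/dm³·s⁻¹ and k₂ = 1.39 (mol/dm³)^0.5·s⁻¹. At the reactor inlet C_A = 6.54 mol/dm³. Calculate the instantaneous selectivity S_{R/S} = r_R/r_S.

0.0318

S_{R/S} = r_R/r_S = (k₁)/(k₂·C_A^0.5) = (k₁/k₂)·C_A^-0.5.
= (0.113) / (1.39×6.540^0.5) = 0.1130/3.555 = 0.0318.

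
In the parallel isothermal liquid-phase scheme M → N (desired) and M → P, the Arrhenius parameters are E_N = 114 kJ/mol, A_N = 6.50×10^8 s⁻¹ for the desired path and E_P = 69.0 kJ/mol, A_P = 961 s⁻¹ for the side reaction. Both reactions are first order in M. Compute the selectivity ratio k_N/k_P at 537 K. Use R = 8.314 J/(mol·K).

28.4

With equal orders, S_{N/P} = k_N/k_P = (A_N/A_P)·exp[(E_P−E_N)/(RT)].
(E_P−E_N)/(RT) = (69.0−114)×10³/(8.314×537) = -45000/4465 = -10.08.
k_N/k_P = (6.50×10^8/961)·exp(-10.08) = 6.764×10^5 × 4.194×10^-5 = 28.4.
Since E_N > E_P, raising the temperature improves selectivity toward N.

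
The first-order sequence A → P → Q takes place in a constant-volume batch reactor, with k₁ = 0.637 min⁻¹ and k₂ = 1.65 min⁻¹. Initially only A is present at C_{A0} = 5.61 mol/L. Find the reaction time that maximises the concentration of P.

0.940 min

Setting dC_P/dt = 0 gives t_opt = ln(k₂/k₁)/(k₂−k₁).
= ln(1.65/0.637)/(1.65−0.637) = ln(2.590)/1.013 = 0.9518/1.013 = 0.940 min.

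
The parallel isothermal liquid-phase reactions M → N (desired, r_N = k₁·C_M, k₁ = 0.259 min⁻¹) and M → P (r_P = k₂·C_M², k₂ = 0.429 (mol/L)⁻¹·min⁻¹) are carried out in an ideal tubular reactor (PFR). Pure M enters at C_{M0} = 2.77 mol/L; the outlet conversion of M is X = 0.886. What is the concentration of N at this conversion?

C_M = C_{M0}(1−X) = 0.3158 mol/L.
Along a PFR/batch, dC_N/dC_M = −r_N/(r_N+r_P) = −k₁/(k₁+k₂·C_M).
Integrating from C_{M0} to C_M: C_N = (0.259/0.429)·ln[(0.259+0.429·2.77)/(0.259+0.429·0.316)] = 0.6037·ln(1.447/0.3945) = 0.7848 mol/L.

0.785 mol/L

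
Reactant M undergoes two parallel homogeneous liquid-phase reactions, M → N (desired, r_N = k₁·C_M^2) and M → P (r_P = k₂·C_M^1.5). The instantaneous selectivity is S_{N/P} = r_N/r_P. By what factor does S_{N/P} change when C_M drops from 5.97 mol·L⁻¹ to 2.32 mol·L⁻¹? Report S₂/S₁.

S_{N/P} = (k₁/k₂)·C_M^0.5, so S₂/S₁ = (C_{M,2}/C_{M,1})^0.5.
= (2.32/5.97)^0.5 = (0.3886)^0.5 = 0.623.

0.623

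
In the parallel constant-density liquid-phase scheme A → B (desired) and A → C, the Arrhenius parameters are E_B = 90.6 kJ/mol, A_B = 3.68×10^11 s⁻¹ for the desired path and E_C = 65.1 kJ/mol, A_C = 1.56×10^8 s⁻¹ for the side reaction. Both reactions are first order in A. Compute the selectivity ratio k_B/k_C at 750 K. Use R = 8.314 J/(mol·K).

k_B/k_C = (A_B/A_C)·exp[−(E_B−E_C)/(RT)] = (A_B/A_C)·exp[(E_C−E_B)/(RT)].
(E_C−E_B)/(RT) = (65.1−90.6)×10³/(8.314×750) = -25500/6236 = -4.089.
k_B/k_C = (3.68×10^11/1.56×10^8)·exp(-4.089) = 2359 × 0.01675 = 39.5.

39.5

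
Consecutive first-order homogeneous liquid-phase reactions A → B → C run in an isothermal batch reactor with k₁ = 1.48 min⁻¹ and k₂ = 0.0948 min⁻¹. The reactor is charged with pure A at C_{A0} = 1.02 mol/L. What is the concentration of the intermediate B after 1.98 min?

Solving the coupled first-order balances gives C_B(t) = [k₁/(k₂−k₁)]·C_{A0}·(e^(−k₁t) − e^(−k₂t)).
e^(−k₁t) = e^(−1.48×1.98) = e^(−2.930) = 0.05338; e^(−k₂t) = e^(−0.1877) = 0.8289.
C_B = 1.48×1.02/(0.0948−1.48) × (0.05338−0.8289) = (-1.090)×(-0.7755) = 0.8451 mol/L.

0.845 mol/L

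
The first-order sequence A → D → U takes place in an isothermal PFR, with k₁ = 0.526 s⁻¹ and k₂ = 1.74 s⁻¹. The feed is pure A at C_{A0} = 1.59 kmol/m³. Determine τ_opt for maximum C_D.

0.985 s

The intermediate peaks when r₁ = r₂, i.e. k₁e^(−k₁τ) = k₂e^(−k₂τ), giving τ_opt = ln(k₂/k₁)/(k₂−k₁).
= ln(1.74/0.526)/(1.74−0.526) = ln(3.308)/1.214 = 1.196/1.214 = 0.985 s.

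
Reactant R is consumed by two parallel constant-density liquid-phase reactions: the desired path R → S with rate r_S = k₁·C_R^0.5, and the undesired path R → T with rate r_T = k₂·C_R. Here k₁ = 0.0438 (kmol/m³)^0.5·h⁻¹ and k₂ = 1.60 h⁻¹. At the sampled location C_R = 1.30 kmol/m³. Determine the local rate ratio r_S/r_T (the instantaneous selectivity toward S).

0.0240

S_{S/T} = r_S/r_T = (k₁·C_R^0.5)/(k₂·C_R) = (k₁/k₂)·C_R^-0.5.
= (0.0438×1.300^0.5) / (1.60×1.300) = 0.04994/2.080 = 0.0240.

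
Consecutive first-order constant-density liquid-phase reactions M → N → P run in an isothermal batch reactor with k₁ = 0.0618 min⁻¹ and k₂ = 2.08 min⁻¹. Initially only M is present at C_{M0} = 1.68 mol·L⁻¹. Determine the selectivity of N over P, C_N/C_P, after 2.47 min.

0.226

For first-order series with pure M initially, C_N(t) = k₁C_{M0}/(k₂−k₁)·(e^(−k₁t) − e^(−k₂t)).
e^(−k₁t) = e^(−0.0618×2.47) = e^(−0.1526) = 0.8584; e^(−k₂t) = e^(−5.138) = 0.005872.
C_N = 0.0618×1.68/(2.08−0.0618) × (0.8584−0.005872) = 0.05144×0.8526 = 0.04386 mol·L⁻¹.
C_M = C_{M0}e^(−k₁t) = 1.442 mol·L⁻¹, so C_P = C_{M0}−C_M−C_N = 0.1940 mol·L⁻¹; C_N/C_P = 0.226.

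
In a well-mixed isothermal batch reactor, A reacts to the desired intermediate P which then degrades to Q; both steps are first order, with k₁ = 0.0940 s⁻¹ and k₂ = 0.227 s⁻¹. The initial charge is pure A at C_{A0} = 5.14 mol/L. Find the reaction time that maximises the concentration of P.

Setting dC_P/dt = 0 gives t_opt = ln(k₂/k₁)/(k₂−k₁).
= ln(0.227/0.0940)/(0.227−0.0940) = ln(2.415)/0.1330 = 0.8817/0.1330 = 6.63 s.

6.63 s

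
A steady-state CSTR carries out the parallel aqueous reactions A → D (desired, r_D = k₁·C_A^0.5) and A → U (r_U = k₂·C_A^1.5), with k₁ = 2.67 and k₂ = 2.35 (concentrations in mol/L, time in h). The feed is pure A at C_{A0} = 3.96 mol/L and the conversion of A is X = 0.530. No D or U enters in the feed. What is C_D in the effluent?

Exit C_A = C_{A0}(1−X) = 3.96×0.470 = 1.861 mol/L.
In a CSTR the entire volume is at exit conditions, so r_D = 2.67×1.861^0.5 = 3.643 and r_U = 2.35×1.861^1.5 = 5.967.
Fraction of consumed A going to D: r_D/(r_D+r_U) = 0.3791.
C_D = 0.3791·C_{A0}·X = 0.3791×3.96×0.530 = 0.796 mol/L.

0.796 mol/L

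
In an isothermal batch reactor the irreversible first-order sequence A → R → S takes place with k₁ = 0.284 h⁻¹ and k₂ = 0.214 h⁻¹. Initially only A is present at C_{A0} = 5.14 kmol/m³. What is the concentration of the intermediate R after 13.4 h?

0.721 kmol/m³

The intermediate concentration in a first-order A→B→C sequence is C_R = k₁C_{A0}(e^(−k₁t) − e^(−k₂t))/(k₂−k₁).
e^(−k₁t) = e^(−0.284×13.4) = e^(−3.806) = 0.02225; e^(−k₂t) = e^(−2.868) = 0.05684.
C_R = 0.284×5.14/(0.214−0.284) × (0.02225−0.05684) = (-20.85)×(-0.03459) = 0.7213 kmol/m³.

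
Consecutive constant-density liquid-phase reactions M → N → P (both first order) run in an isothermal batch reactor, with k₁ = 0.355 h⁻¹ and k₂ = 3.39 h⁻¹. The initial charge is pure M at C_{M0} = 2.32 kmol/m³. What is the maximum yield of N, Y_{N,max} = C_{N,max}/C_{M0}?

0.0804

Evaluating C_N at t_opt = ln(k₂/k₁)/(k₂−k₁) gives C_{N,max}/C_{M0} = (k₁/k₂)^[k₂/(k₂−k₁)].
= (0.355/3.39)^(3.39/(3.39−0.355)) = (0.1047)^(1.117) = 0.08043.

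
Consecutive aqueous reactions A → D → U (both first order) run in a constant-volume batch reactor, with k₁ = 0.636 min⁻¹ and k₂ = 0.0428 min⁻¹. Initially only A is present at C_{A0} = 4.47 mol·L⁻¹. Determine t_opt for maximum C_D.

For first-order series the maximum of C_D occurs at t_opt = ln(k₂/k₁)/(k₂−k₁).
= ln(0.0428/0.636)/(0.0428−0.636) = ln(0.06730)/-0.5932 = -2.699/-0.5932 = 4.55 min.

4.55 min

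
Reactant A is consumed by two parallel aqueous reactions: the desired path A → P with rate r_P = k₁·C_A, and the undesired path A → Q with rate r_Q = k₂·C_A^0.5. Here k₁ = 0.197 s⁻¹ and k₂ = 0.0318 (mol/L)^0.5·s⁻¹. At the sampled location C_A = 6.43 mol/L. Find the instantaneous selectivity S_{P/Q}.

S_{P/Q} = r_P/r_Q = (k₁·C_A)/(k₂·C_A^0.5) = (k₁/k₂)·C_A^0.5.
= (0.197×6.430) / (0.0318×6.430^0.5) = 1.267/0.08064 = 15.7.

15.7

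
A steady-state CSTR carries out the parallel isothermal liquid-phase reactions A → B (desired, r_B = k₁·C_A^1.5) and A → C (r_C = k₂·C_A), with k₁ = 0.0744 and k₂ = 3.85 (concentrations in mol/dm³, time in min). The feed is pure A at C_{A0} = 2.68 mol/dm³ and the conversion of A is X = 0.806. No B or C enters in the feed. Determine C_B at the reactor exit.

0.0297 mol/dm³

Exit C_A = C_{A0}(1−X) = 2.68×0.194 = 0.5199 mol/dm³.
A CSTR operates uniformly at the exit composition, giving r_B = 0.02789 and r_C = 2.002 (each k·C_A^n at C_A = 0.5199).
Fraction of consumed A going to B: r_B/(r_B+r_C) = 0.01374.
C_B = 0.01374·C_{A0}·X = 0.01374×2.68×0.806 = 0.0297 mol/dm³.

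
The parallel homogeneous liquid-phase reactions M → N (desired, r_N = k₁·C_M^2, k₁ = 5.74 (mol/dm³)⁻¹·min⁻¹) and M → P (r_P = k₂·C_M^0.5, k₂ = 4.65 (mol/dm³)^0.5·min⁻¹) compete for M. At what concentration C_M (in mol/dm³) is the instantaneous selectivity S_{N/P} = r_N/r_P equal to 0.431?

S_{N/P} = (k₁/k₂)·C_M^1.5 ⇒ C_M = (S·k₂/k₁)^(1/1.5).
= (0.431×4.65/5.74)^(0.6667) = (0.3492)^(0.6667) = 0.496 mol/dm³.

0.496 mol/dm³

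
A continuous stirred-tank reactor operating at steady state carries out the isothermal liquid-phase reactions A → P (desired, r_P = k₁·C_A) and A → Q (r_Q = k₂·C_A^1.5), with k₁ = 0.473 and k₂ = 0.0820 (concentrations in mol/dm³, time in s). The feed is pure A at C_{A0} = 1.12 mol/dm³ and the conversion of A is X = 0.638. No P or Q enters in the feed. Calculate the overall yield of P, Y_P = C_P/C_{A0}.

Exit C_A = C_{A0}(1−X) = 1.12×0.362 = 0.4054 mol/dm³.
A CSTR operates uniformly at the exit composition, giving r_P = 0.1918 and r_Q = 0.02117 (each k·C_A^n at C_A = 0.4054).
Fraction of consumed A going to P: r_P/(r_P+r_Q) = 0.9006.
C_P = 0.9006·C_{A0}·X = 0.9006×1.12×0.638 = 0.644 mol/dm³; Y_P = C_P/C_{A0} = 0.575.

0.575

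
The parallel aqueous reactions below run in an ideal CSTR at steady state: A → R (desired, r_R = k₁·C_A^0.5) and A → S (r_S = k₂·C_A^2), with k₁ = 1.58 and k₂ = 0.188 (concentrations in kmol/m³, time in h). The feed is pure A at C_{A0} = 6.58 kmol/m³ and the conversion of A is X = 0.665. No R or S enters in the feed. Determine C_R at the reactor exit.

Exit C_A = C_{A0}(1−X) = 6.58×0.335 = 2.204 kmol/m³.
A CSTR operates uniformly at the exit composition, giving r_R = 2.346 and r_S = 0.9135 (each k·C_A^n at C_A = 2.204).
Fraction of consumed A going to R: r_R/(r_R+r_S) = 0.7197.
C_R = 0.7197·C_{A0}·X = 0.7197×6.58×0.665 = 3.15 kmol/m³.

3.15 kmol/m³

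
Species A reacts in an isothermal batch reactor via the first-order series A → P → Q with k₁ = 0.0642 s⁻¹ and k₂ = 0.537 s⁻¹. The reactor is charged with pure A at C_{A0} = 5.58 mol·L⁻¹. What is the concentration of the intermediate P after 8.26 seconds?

The intermediate concentration in a first-order A→B→C sequence is C_P = k₁C_{A0}(e^(−k₁t) − e^(−k₂t))/(k₂−k₁).
e^(−k₁t) = e^(−0.0642×8.26) = e^(−0.5303) = 0.5884; e^(−k₂t) = e^(−4.436) = 0.01185.
C_P = 0.0642×5.58/(0.537−0.0642) × (0.5884−0.01185) = 0.7577×0.5766 = 0.4369 mol·L⁻¹.

0.437 mol·L⁻¹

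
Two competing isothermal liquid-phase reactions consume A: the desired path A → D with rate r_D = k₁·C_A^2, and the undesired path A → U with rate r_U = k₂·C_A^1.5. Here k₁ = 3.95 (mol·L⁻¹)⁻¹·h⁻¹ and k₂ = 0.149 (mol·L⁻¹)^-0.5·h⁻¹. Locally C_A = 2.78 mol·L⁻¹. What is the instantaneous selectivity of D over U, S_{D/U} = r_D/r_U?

S_{D/U} = r_D/r_U = (k₁·C_A^2)/(k₂·C_A^1.5) = (k₁/k₂)·C_A^0.5.
= (3.95×2.780^2) / (0.149×2.780^1.5) = 30.53/0.6906 = 44.2.
Since the desired path is higher order in A, keeping C_A high (PFR or concentrated feed) favours D.

44.2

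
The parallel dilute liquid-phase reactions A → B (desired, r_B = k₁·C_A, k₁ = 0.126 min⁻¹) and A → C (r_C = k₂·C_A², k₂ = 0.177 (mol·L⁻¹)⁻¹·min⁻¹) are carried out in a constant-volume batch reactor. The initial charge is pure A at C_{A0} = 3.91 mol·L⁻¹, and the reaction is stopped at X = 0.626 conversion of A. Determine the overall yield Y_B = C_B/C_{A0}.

C_A = C_{A0}(1−X) = 1.462 mol·L⁻¹.
Along a PFR/batch, dC_B/dC_A = −r_B/(r_B+r_C) = −k₁/(k₁+k₂·C_A).
Integrating from C_{A0} to C_A: C_B = (0.126/0.177)·ln[(0.126+0.177·3.91)/(0.126+0.177·1.46)] = 0.7119·ln(0.8181/0.3848) = 0.5368 mol·L⁻¹.
Y_B = C_B/C_{A0} = 0.5368/3.91 = 0.137.

0.137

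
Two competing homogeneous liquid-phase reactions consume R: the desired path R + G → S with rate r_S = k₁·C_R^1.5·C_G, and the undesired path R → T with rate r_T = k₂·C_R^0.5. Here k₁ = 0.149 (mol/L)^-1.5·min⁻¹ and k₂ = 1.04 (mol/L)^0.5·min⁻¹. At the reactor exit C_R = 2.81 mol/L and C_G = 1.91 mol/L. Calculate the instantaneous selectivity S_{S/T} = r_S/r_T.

0.769

S_{S/T} = r_S/r_T = (k₁·C_R^1.5·C_G)/(k₂·C_R^0.5) = (k₁/k₂)·C_R·C_G.
= (0.149×2.810^1.5×1.910) / (1.04×2.810^0.5) = 1.341/1.743 = 0.769.
Since the desired path is higher order in R, keeping C_R high (PFR or concentrated feed) favours S.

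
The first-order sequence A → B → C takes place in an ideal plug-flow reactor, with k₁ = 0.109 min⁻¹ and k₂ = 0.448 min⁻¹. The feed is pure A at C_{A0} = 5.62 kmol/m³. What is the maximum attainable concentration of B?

At the optimum, C_{B,max}/C_{A0} = (k₁/k₂)^[k₂/(k₂−k₁)].
= (0.109/0.448)^(0.448/(0.448−0.109)) = (0.2433)^(1.322) = 0.1544.
C_{B,max} = 0.1544×5.62 = 0.868 kmol/m³.

0.868 kmol/m³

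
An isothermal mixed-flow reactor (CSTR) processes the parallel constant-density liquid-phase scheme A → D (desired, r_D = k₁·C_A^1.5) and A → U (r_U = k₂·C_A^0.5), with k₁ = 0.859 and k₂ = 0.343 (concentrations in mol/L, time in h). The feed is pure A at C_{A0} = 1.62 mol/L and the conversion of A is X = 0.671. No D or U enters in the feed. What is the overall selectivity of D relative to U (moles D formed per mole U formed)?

1.33

Exit C_A = C_{A0}(1−X) = 1.62×0.329 = 0.5330 mol/L.
In a CSTR the entire volume is at exit conditions, so r_D = 0.859×0.5330^1.5 = 0.3342 and r_U = 0.343×0.5330^0.5 = 0.2504.
Overall selectivity = C_D/C_U = r_Dτ/(r_Uτ) = r_D/r_U = 1.33.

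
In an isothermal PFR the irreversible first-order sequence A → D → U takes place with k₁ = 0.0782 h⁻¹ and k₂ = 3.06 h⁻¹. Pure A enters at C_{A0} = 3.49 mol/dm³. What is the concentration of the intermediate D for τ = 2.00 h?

0.0781 mol/dm³

Solving the coupled first-order balances gives C_D(τ) = [k₁/(k₂−k₁)]·C_{A0}·(e^(−k₁τ) − e^(−k₂τ)).
e^(−k₁τ) = e^(−0.0782×2.00) = e^(−0.1564) = 0.8552; e^(−k₂τ) = e^(−6.120) = 0.002198.
C_D = 0.0782×3.49/(3.06−0.0782) × (0.8552−0.002198) = 0.09153×0.8530 = 0.07808 mol/dm³.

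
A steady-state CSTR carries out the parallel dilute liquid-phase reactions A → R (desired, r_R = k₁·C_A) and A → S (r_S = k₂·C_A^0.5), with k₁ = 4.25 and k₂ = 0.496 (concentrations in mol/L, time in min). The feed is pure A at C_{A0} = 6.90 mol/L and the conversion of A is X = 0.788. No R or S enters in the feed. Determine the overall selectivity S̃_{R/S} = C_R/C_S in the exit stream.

10.4

Exit C_A = C_{A0}(1−X) = 6.90×0.212 = 1.463 mol/L.
Rates in a CSTR are evaluated at the outlet concentration: r_R = 4.25×1.463 = 6.217, r_S = 0.496×1.463^0.5 = 0.5999.
Overall selectivity = C_R/C_S = r_Rτ/(r_Sτ) = r_R/r_S = 10.4.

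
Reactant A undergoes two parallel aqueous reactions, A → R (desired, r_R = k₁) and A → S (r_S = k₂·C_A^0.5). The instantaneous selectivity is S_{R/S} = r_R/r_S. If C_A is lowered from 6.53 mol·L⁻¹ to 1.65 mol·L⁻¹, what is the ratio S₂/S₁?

1.99

S_{R/S} = (k₁/k₂)·C_A^-0.5, so S₂/S₁ = (C_{A,2}/C_{A,1})^-0.5.
= (1.65/6.53)^(-0.5) = (0.2527)^(-0.5) = 1.99.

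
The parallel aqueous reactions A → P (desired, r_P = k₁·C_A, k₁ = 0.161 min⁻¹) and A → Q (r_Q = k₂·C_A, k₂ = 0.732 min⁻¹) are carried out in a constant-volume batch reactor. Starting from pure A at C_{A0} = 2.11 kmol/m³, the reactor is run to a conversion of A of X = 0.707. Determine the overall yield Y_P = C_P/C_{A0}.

0.127

C_A = C_{A0}(1−X) = 0.6182 kmol/m³.
Both paths are first order in A, so the instantaneous fraction to P is constant: dC_P/d(−C_A) = k₁/(k₁+k₂) = 0.1803.
C_P = 0.1803·(C_{A0}−C_A) = 0.1803×1.492 = 0.269 kmol/m³.
Y_P = C_P/C_{A0} = 0.2690/2.11 = 0.127.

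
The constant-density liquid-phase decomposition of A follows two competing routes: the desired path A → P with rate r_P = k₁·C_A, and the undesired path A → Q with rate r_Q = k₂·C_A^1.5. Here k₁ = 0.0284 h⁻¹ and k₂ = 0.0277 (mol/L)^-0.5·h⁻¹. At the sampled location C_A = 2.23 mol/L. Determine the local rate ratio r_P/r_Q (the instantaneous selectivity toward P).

0.687

S_{P/Q} = r_P/r_Q = (k₁·C_A)/(k₂·C_A^1.5) = (k₁/k₂)·C_A^-0.5.
= (0.0284×2.230) / (0.0277×2.230^1.5) = 0.06333/0.09224 = 0.687.
The undesired path is higher order in A, so low C_A (CSTR or dilute feed) favours P.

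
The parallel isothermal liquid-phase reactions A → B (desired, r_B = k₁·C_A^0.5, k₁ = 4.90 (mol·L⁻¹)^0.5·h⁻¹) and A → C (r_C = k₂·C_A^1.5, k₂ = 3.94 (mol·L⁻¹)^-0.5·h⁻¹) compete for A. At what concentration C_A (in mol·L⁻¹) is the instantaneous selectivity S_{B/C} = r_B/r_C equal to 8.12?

S_{B/C} = (k₁/k₂)·C_A⁻¹ ⇒ C_A = (S·k₂/k₁)^(-1).
= (8.12×3.94/4.90)^(-1) = (6.529)^(-1) = 0.153 mol·L⁻¹.

0.153 mol·L⁻¹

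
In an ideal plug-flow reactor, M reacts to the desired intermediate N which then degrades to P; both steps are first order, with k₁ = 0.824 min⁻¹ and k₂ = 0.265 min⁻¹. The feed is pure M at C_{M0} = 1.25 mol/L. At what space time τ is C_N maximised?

Setting dC_N/dτ = 0 gives τ_opt = ln(k₂/k₁)/(k₂−k₁).
= ln(0.265/0.824)/(0.265−0.824) = ln(0.3216)/-0.5590 = -1.134/-0.5590 = 2.03 min.

2.03 min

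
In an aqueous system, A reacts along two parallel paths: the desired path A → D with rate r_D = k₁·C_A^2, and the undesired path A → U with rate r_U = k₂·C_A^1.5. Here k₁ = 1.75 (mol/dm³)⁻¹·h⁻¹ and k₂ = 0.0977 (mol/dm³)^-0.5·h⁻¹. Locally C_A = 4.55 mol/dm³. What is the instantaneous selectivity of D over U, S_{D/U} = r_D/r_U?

38.2

S_{D/U} = r_D/r_U = (k₁·C_A^2)/(k₂·C_A^1.5) = (k₁/k₂)·C_A^0.5.
= (1.75×4.550^2) / (0.0977×4.550^1.5) = 36.23/0.9482 = 38.2.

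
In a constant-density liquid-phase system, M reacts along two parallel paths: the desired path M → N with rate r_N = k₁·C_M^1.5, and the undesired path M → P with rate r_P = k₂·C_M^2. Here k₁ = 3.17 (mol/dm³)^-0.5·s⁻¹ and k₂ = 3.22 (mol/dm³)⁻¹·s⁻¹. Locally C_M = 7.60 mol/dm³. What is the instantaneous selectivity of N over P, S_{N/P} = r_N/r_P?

0.357

S_{N/P} = r_N/r_P = (k₁·C_M^1.5)/(k₂·C_M^2) = (k₁/k₂)·C_M^-0.5.
= (3.17×7.600^1.5) / (3.22×7.600^2) = 66.42/186.0 = 0.357.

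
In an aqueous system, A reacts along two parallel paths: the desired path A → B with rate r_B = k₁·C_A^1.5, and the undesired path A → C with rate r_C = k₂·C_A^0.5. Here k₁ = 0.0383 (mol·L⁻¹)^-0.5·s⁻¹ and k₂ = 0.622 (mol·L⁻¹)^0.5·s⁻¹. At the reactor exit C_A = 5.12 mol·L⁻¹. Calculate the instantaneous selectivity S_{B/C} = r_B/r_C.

0.315

S_{B/C} = r_B/r_C = (k₁·C_A^1.5)/(k₂·C_A^0.5) = (k₁/k₂)·C_A.
= (0.0383×5.120^1.5) / (0.622×5.120^0.5) = 0.4437/1.407 = 0.315.
Since the desired path is higher order in A, keeping C_A high (PFR or concentrated feed) favours B.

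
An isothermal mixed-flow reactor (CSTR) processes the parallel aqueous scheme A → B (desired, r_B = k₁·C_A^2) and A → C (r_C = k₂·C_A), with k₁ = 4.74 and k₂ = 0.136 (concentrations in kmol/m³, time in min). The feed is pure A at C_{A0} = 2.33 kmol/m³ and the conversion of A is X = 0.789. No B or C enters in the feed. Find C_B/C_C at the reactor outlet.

17.1

Exit C_A = C_{A0}(1−X) = 2.33×0.211 = 0.4916 kmol/m³.
A CSTR operates uniformly at the exit composition, giving r_B = 1.146 and r_C = 0.06686 (each k·C_A^n at C_A = 0.4916).
Overall selectivity = C_B/C_C = r_Bτ/(r_Cτ) = r_B/r_C = 17.1.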